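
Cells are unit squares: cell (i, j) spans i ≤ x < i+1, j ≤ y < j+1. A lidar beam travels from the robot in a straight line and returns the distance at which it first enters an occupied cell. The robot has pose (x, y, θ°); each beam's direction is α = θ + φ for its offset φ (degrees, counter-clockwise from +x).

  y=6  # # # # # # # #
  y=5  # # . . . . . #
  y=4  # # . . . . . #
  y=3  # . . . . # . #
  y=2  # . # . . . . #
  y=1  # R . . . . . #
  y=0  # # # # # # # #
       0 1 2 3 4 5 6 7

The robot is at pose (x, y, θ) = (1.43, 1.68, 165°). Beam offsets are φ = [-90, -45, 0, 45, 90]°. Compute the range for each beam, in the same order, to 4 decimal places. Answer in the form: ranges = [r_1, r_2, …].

ranges = [4.4724, 0.8600, 0.4452, 0.4965, 0.7040]

beam 1: φ=-90°, α=75°
  dir = (cos 75°, sin 75°) = (0.2588, 0.9659); from cell (1,1)
  next x-line at t=2.2023, next y-line at t=0.3313; Δt_x=3.8637, Δt_y=1.0353
    y: enter (1,2) at t=0.3313
    y: enter (1,3) at t=1.3666
    x: enter (2,3) at t=2.2023
    y: enter (2,4) at t=2.4018
    y: enter (2,5) at t=3.4371
    y: enter (2,6) at t=4.4724 ← occupied
  → r_1 = 4.4724
beam 2: φ=-45°, α=120°
  dir = (cos 120°, sin 120°) = (-0.5000, 0.8660); from cell (1,1)
  next x-line at t=0.8600, next y-line at t=0.3695; Δt_x=2.0000, Δt_y=1.1547
    y: enter (1,2) at t=0.3695
    x: enter (0,2) at t=0.8600 ← occupied
  → r_2 = 0.8600
beam 3: φ=0°, α=165°
  dir = (cos 165°, sin 165°) = (-0.9659, 0.2588); from cell (1,1)
  next x-line at t=0.4452, next y-line at t=1.2364; Δt_x=1.0353, Δt_y=3.8637
    x: enter (0,1) at t=0.4452 ← occupied
  → r_3 = 0.4452
beam 4: φ=45°, α=210°
  dir = (cos 210°, sin 210°) = (-0.8660, -0.5000); from cell (1,1)
  next x-line at t=0.4965, next y-line at t=1.3600; Δt_x=1.1547, Δt_y=2.0000
    x: enter (0,1) at t=0.4965 ← occupied
  → r_4 = 0.4965
beam 5: φ=90°, α=255°
  dir = (cos 255°, sin 255°) = (-0.2588, -0.9659); from cell (1,1)
  next x-line at t=1.6614, next y-line at t=0.7040; Δt_x=3.8637, Δt_y=1.0353
    y: enter (1,0) at t=0.7040 ← occupied
  → r_5 = 0.7040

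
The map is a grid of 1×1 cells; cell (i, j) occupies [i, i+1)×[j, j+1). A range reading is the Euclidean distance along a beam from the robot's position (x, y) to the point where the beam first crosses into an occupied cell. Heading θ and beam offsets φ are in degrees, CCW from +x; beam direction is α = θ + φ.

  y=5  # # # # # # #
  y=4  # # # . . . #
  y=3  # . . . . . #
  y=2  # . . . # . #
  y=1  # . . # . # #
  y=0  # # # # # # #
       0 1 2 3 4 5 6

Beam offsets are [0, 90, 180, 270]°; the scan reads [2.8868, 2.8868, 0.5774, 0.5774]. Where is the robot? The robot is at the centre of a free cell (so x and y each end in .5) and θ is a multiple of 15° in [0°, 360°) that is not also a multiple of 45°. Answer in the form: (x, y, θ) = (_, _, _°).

Enumerate (i+0.5, j+0.5, θ) over the 15 free cells and 16 admissible headings. For each, cast all 4 beams and compare to the given ranges.
  (5.5, 2.5, 165°): beam 1 = 0.5176 ≠ 2.8868 ✗
  (1.5, 3.5, 300°): beam 2 = 1.0000 ≠ 2.8868 ✗
  (4.5, 4.5, 150°): beam 1 = 1.0000 ≠ 2.8868 ✗
  (3.5, 3.5, 60°): beam 1 = 1.7321 ≠ 2.8868 ✗
  …
  (3.5, 2.5, 60°): r_1=2.8868, r_2=2.8868, r_3=0.5774, r_4=0.5774 — all match ✓
Unique over the lattice → pose = (3.5, 2.5, 60°).

(x, y, θ) = (3.5, 2.5, 60°)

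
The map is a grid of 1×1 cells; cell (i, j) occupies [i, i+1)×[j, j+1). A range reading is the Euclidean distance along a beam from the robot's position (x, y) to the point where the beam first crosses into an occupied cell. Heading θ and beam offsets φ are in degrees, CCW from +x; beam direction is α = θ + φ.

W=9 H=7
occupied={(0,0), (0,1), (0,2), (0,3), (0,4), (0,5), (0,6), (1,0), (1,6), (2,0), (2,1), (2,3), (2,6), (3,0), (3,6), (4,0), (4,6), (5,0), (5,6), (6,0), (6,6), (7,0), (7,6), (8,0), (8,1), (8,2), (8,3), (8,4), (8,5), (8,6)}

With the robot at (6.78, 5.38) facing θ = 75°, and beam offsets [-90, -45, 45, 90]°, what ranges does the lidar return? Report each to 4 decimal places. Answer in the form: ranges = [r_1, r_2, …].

ranges = [1.2630, 1.2400, 0.7159, 2.3955]

beam 1: φ=-90°, α=345°
  direction (0.9659, -0.2588); cell (6,5); t to first gridline: x 0.2278, y 1.4682 (then +1.0353 / +3.8637)
    (7,5) via x @ 0.2278
    (8,5) via x @ 1.2630  # hit
  → r_1 = 1.2630
beam 2: φ=-45°, α=30°
  direction (0.8660, 0.5000); cell (6,5); t to first gridline: x 0.2540, y 1.2400 (then +1.1547 / +2.0000)
    (7,5) via x @ 0.2540
    (7,6) via y @ 1.2400  # hit
  → r_2 = 1.2400
beam 3: φ=45°, α=120°
  direction (-0.5000, 0.8660); cell (6,5); t to first gridline: x 1.5600, y 0.7159 (then +2.0000 / +1.1547)
    (6,6) via y @ 0.7159  # hit
  → r_3 = 0.7159
beam 4: φ=90°, α=165°
  direction (-0.9659, 0.2588); cell (6,5); t to first gridline: x 0.8075, y 2.3955 (then +1.0353 / +3.8637)
    (5,5) via x @ 0.8075
    (4,5) via x @ 1.8428
    (4,6) via y @ 2.3955  # hit
  → r_4 = 2.3955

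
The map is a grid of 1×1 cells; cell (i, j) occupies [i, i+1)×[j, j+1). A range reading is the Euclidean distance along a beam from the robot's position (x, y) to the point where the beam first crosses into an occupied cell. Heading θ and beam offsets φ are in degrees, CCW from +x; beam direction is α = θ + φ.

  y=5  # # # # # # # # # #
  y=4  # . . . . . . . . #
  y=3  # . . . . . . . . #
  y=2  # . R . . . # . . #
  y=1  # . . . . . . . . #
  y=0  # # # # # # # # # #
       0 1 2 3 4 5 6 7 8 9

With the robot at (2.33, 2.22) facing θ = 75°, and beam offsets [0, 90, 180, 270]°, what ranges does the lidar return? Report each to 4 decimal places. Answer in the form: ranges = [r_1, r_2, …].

beam 1: φ=0°, α=75°
  direction (0.2588, 0.9659); cell (2,2); t to first gridline: x 2.5887, y 0.8075 (then +3.8637 / +1.0353)
    (2,3) via y @ 0.8075
    (2,4) via y @ 1.8428
    (3,4) via x @ 2.5887
    (3,5) via y @ 2.8781  # hit
  → r_1 = 2.8781
beam 2: φ=90°, α=165°
  direction (-0.9659, 0.2588); cell (2,2); t to first gridline: x 0.3416, y 3.0137 (then +1.0353 / +3.8637)
    (1,2) via x @ 0.3416
    (0,2) via x @ 1.3769  # hit
  → r_2 = 1.3769
beam 3: φ=180°, α=255°
  direction (-0.2588, -0.9659); cell (2,2); t to first gridline: x 1.2750, y 0.2278 (then +3.8637 / +1.0353)
    (2,1) via y @ 0.2278
    (2,0) via y @ 1.2630  # hit
  → r_3 = 1.2630
beam 4: φ=270°, α=345°
  direction (0.9659, -0.2588); cell (2,2); t to first gridline: x 0.6936, y 0.8500 (then +1.0353 / +3.8637)
    (3,2) via x @ 0.6936
    (3,1) via y @ 0.8500
    (4,1) via x @ 1.7289
    (5,1) via x @ 2.7642
    (6,1) via x @ 3.7995
    (6,0) via y @ 4.7137  # hit
  → r_4 = 4.7137

ranges = [2.8781, 1.3769, 1.2630, 4.7137]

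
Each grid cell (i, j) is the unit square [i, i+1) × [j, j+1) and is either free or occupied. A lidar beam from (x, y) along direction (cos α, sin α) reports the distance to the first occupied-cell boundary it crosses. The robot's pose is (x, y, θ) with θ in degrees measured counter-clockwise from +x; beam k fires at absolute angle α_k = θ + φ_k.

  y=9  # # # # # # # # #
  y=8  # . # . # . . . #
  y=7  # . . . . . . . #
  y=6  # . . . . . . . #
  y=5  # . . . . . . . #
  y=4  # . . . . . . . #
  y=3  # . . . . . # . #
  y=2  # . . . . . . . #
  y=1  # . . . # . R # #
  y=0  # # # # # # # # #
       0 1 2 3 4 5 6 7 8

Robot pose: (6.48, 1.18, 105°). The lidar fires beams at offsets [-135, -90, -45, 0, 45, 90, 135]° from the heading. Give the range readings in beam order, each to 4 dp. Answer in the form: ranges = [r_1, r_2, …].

beam 1: φ=-135°, α=330°
  d=(0.8660,-0.5000)  start (6,1)  tX=0.6004 tY=0.3600  stride 1/|dx|=1.1547 1/|dy|=2.0000
    cross y-line → (6,0), t=0.3600 (wall)
  → r_1 = 0.3600
beam 2: φ=-90°, α=15°
  d=(0.9659,0.2588)  start (6,1)  tX=0.5383 tY=3.1682  stride 1/|dx|=1.0353 1/|dy|=3.8637
    cross x-line → (7,1), t=0.5383 (wall)
  → r_2 = 0.5383
beam 3: φ=-45°, α=60°
  d=(0.5000,0.8660)  start (6,1)  tX=1.0400 tY=0.9469  stride 1/|dx|=2.0000 1/|dy|=1.1547
    cross y-line → (6,2), t=0.9469
    cross x-line → (7,2), t=1.0400
    cross y-line → (7,3), t=2.1016
    cross x-line → (8,3), t=3.0400 (wall)
  → r_3 = 3.0400
beam 4: φ=0°, α=105°
  d=(-0.2588,0.9659)  start (6,1)  tX=1.8546 tY=0.8489  stride 1/|dx|=3.8637 1/|dy|=1.0353
    cross y-line → (6,2), t=0.8489
    cross x-line → (5,2), t=1.8546
    cross y-line → (5,3), t=1.8842
    cross y-line → (5,4), t=2.9195
    cross y-line → (5,5), t=3.9548
    cross y-line → (5,6), t=4.9900
    cross x-line → (4,6), t=5.7183
    cross y-line → (4,7), t=6.0253
    cross y-line → (4,8), t=7.0606 (wall)
  → r_4 = 7.0606
beam 5: φ=45°, α=150°
  d=(-0.8660,0.5000)  start (6,1)  tX=0.5543 tY=1.6400  stride 1/|dx|=1.1547 1/|dy|=2.0000
    cross x-line → (5,1), t=0.5543
    cross y-line → (5,2), t=1.6400
    cross x-line → (4,2), t=1.7090
    cross x-line → (3,2), t=2.8637
    cross y-line → (3,3), t=3.6400
    cross x-line → (2,3), t=4.0184
    cross x-line → (1,3), t=5.1731
    cross y-line → (1,4), t=5.6400
    cross x-line → (0,4), t=6.3278 (wall)
  → r_5 = 6.3278
beam 6: φ=90°, α=195°
  d=(-0.9659,-0.2588)  start (6,1)  tX=0.4969 tY=0.6955  stride 1/|dx|=1.0353 1/|dy|=3.8637
    cross x-line → (5,1), t=0.4969
    cross y-line → (5,0), t=0.6955 (wall)
  → r_6 = 0.6955
beam 7: φ=135°, α=240°
  d=(-0.5000,-0.8660)  start (6,1)  tX=0.9600 tY=0.2078  stride 1/|dx|=2.0000 1/|dy|=1.1547
    cross y-line → (6,0), t=0.2078 (wall)
  → r_7 = 0.2078

ranges = [0.3600, 0.5383, 3.0400, 7.0606, 6.3278, 0.6955, 0.2078]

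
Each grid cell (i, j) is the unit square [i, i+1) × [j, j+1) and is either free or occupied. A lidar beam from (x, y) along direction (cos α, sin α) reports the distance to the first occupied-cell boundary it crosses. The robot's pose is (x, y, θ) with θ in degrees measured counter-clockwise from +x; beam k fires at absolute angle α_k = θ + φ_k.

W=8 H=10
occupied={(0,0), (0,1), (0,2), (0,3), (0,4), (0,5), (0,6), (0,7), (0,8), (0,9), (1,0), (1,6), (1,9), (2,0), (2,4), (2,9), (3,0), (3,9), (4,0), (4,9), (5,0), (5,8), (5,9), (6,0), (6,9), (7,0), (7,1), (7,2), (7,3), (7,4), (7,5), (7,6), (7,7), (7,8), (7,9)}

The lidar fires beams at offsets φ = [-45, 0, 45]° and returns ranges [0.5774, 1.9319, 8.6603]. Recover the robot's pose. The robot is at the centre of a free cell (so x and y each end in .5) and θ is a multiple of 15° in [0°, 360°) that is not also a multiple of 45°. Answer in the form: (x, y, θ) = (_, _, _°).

Enumerate (i+0.5, j+0.5, θ) over the 45 free cells and 16 admissible headings. For each, cast all 3 beams and compare to the given ranges.
  (2.5, 6.5, 255°): beam 2 = 1.5529 ≠ 1.9319 ✗
  (6.5, 7.5, 240°): beam 1 = 4.6587 ≠ 0.5774 ✗
  (1.5, 3.5, 345°): beam 1 = 2.8868 ≠ 0.5774 ✗
  (4.5, 8.5, 150°): beam 1 = 0.5176 ≠ 0.5774 ✗
  …
  (6.5, 1.5, 75°): r_1=0.5774, r_2=1.9319, r_3=8.6603 — all match ✓
No second candidate reproduces the full scan.

(x, y, θ) = (6.5, 1.5, 75°)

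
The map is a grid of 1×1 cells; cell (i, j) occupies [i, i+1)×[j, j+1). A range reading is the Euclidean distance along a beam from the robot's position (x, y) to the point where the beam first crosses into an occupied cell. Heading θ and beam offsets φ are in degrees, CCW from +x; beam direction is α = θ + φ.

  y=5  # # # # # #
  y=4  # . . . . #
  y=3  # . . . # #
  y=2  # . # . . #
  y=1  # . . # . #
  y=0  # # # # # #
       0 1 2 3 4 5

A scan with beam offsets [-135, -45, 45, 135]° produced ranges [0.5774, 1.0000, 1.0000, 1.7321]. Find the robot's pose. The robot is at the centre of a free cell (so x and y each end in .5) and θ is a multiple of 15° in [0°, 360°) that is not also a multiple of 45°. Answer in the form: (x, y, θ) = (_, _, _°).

Candidates: 13 free-cell centres × 16 headings = 208 poses. Raycast each; keep the one whose scan matches to 4 dp.
  (1.5, 1.5, 300°): beam 1 = 0.5176 ≠ 0.5774 ✗
  (2.5, 3.5, 345°): beam 1 = 1.7321 ≠ 0.5774 ✗
  (3.5, 3.5, 330°): beam 1 = 2.5882 ≠ 0.5774 ✗
  (2.5, 1.5, 330°): beam 1 = 1.5529 ≠ 0.5774 ✗
  …
  (1.5, 3.5, 285°): r_1=0.5774, r_2=1.0000, r_3=1.0000, r_4=1.7321 — all match ✓
Unique over the lattice → pose = (1.5, 3.5, 285°).

(x, y, θ) = (1.5, 3.5, 285°)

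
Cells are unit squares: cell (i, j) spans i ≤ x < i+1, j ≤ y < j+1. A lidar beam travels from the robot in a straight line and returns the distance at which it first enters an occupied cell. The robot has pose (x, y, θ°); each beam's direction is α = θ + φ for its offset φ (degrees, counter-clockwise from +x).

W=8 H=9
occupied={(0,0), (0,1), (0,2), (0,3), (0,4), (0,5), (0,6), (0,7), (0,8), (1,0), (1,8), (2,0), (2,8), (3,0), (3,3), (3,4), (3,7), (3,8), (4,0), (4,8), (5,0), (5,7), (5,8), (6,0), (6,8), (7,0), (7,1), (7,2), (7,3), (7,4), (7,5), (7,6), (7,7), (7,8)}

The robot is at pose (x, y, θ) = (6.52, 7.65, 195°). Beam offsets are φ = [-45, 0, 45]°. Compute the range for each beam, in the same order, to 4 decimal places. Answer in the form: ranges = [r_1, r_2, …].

ranges = [0.6004, 0.5383, 5.0400]

beam 1: φ=-45°, α=150°
  direction (-0.8660, 0.5000); cell (6,7); t to first gridline: x 0.6004, y 0.7000 (then +1.1547 / +2.0000)
    (5,7) via x @ 0.6004  # hit
  → r_1 = 0.6004
beam 2: φ=0°, α=195°
  direction (-0.9659, -0.2588); cell (6,7); t to first gridline: x 0.5383, y 2.5114 (then +1.0353 / +3.8637)
    (5,7) via x @ 0.5383  # hit
  → r_2 = 0.5383
beam 3: φ=45°, α=240°
  direction (-0.5000, -0.8660); cell (6,7); t to first gridline: x 1.0400, y 0.7506 (then +2.0000 / +1.1547)
    (6,6) via y @ 0.7506
    (5,6) via x @ 1.0400
    (5,5) via y @ 1.9053
    (4,5) via x @ 3.0400
    (4,4) via y @ 3.0600
    (4,3) via y @ 4.2147
    (3,3) via x @ 5.0400  # hit
  → r_3 = 5.0400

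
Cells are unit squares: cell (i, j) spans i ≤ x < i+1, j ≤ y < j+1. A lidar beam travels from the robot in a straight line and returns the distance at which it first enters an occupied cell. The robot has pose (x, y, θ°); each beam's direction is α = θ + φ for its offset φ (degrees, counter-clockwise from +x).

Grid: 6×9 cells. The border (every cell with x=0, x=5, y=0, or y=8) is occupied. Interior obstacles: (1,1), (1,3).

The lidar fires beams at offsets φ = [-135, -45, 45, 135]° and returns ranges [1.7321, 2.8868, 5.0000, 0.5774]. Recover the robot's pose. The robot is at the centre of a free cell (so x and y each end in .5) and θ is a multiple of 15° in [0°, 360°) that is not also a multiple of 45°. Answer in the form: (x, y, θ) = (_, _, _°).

(x, y, θ) = (2.5, 3.5, 15°)

The pose lattice has 26·16 = 416 candidates. Test each by forward raycasting.
  (1.5, 5.5, 30°): beam 1 = 1.5529 ≠ 1.7321 ✗
  (1.5, 2.5, 165°): beam 1 = 4.0415 ≠ 1.7321 ✗
  (2.5, 1.5, 75°): beam 1 = 0.5774 ≠ 1.7321 ✗
  (2.5, 5.5, 195°): beam 1 = 2.8868 ≠ 1.7321 ✗
  (1.5, 4.5, 195°): beam 1 = 4.0415 ≠ 1.7321 ✗
  …
  (2.5, 3.5, 15°): r_1=1.7321, r_2=2.8868, r_3=5.0000, r_4=0.5774 — all match ✓
No second candidate reproduces the full scan.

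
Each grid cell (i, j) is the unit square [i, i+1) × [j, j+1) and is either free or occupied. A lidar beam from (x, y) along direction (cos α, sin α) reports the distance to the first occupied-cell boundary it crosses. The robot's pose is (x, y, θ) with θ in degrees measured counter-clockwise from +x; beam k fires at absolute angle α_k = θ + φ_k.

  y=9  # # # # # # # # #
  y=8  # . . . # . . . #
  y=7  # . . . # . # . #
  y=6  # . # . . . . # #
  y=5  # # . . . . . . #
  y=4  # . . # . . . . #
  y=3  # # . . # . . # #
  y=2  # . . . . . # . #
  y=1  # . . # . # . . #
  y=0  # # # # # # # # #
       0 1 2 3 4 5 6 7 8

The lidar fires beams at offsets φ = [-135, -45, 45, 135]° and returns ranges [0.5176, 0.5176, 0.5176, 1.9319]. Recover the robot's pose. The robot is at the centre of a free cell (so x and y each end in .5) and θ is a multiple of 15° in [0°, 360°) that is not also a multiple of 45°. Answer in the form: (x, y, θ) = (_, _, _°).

(x, y, θ) = (1.5, 6.5, 330°)

Enumerate (i+0.5, j+0.5, θ) over the 43 free cells and 16 admissible headings. For each, cast all 4 beams and compare to the given ranges.
  (5.5, 6.5, 105°): beam 1 = 2.8868 ≠ 0.5176 ✗
  (5.5, 2.5, 300°): beam 1 = 3.6235 ≠ 0.5176 ✗
  (6.5, 8.5, 60°): beam 2 = 1.5529 ≠ 0.5176 ✗
  …
  (1.5, 6.5, 330°): r_1=0.5176, r_2=0.5176, r_3=0.5176, r_4=1.9319 — all match ✓
No second candidate reproduces the full scan.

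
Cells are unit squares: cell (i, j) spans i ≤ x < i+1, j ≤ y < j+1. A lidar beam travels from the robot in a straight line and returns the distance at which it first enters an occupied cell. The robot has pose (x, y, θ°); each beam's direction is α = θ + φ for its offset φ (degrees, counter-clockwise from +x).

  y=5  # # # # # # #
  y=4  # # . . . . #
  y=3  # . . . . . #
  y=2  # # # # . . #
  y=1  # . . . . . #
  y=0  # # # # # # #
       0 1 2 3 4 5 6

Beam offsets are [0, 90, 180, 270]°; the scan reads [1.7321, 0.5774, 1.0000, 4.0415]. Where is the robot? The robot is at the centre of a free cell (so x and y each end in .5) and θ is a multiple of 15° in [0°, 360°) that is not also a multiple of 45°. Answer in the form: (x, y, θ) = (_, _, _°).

Enumerate (i+0.5, j+0.5, θ) over the 16 free cells and 16 admissible headings. For each, cast all 4 beams and compare to the given ranges.
  (2.5, 4.5, 285°): beam 1 = 1.5529 ≠ 1.7321 ✗
  (4.5, 3.5, 255°): beam 1 = 2.5882 ≠ 1.7321 ✗
  (4.5, 3.5, 300°): beam 1 = 2.8868 ≠ 1.7321 ✗
  (4.5, 1.5, 150°): beam 1 = 1.0000 ≠ 1.7321 ✗
  …
  (5.5, 2.5, 240°): r_1=1.7321, r_2=0.5774, r_3=1.0000, r_4=4.0415 — all match ✓
Only this pose fits every beam.

(x, y, θ) = (5.5, 2.5, 240°)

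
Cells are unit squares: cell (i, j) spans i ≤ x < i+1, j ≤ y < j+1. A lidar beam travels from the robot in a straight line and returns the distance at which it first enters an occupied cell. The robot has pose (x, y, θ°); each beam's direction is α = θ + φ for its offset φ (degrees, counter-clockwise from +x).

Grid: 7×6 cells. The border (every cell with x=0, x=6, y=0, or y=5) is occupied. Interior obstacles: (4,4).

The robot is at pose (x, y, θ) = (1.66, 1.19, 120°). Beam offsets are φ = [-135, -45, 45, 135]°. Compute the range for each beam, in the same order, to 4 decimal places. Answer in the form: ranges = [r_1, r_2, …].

ranges = [0.7341, 3.9444, 0.6833, 0.1967]

beam 1: φ=-135°, α=345°
  direction (0.9659, -0.2588); cell (1,1); t to first gridline: x 0.3520, y 0.7341 (then +1.0353 / +3.8637)
    (2,1) via x @ 0.3520
    (2,0) via y @ 0.7341  # hit
  → r_1 = 0.7341
beam 2: φ=-45°, α=75°
  direction (0.2588, 0.9659); cell (1,1); t to first gridline: x 1.3137, y 0.8386 (then +3.8637 / +1.0353)
    (1,2) via y @ 0.8386
    (2,2) via x @ 1.3137
    (2,3) via y @ 1.8738
    (2,4) via y @ 2.9091
    (2,5) via y @ 3.9444  # hit
  → r_2 = 3.9444
beam 3: φ=45°, α=165°
  direction (-0.9659, 0.2588); cell (1,1); t to first gridline: x 0.6833, y 3.1296 (then +1.0353 / +3.8637)
    (0,1) via x @ 0.6833  # hit
  → r_3 = 0.6833
beam 4: φ=135°, α=255°
  direction (-0.2588, -0.9659); cell (1,1); t to first gridline: x 2.5500, y 0.1967 (then +3.8637 / +1.0353)
    (1,0) via y @ 0.1967  # hit
  → r_4 = 0.1967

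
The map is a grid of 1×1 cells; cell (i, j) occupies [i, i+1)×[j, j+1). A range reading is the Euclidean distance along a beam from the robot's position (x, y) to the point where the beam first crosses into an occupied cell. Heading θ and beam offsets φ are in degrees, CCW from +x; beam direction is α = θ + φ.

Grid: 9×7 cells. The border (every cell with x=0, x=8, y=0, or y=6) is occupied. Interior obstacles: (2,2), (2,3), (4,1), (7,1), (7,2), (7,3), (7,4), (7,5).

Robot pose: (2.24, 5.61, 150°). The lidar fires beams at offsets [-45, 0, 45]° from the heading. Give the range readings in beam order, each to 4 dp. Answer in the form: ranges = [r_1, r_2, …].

ranges = [0.4038, 0.7800, 1.2837]

beam 1: φ=-45°, α=105°
  cosα=-0.2588 sinα=0.9659 | (2,5) | tMaxX 0.9273 tMaxY 0.4038 | tΔX 3.8637 tΔY 1.0353
    t=0.4038 [y] (2,6) — stop
  → r_1 = 0.4038
beam 2: φ=0°, α=150°
  cosα=-0.8660 sinα=0.5000 | (2,5) | tMaxX 0.2771 tMaxY 0.7800 | tΔX 1.1547 tΔY 2.0000
    t=0.2771 [x] (1,5)
    t=0.7800 [y] (1,6) — stop
  → r_2 = 0.7800
beam 3: φ=45°, α=195°
  cosα=-0.9659 sinα=-0.2588 | (2,5) | tMaxX 0.2485 tMaxY 2.3569 | tΔX 1.0353 tΔY 3.8637
    t=0.2485 [x] (1,5)
    t=1.2837 [x] (0,5) — stop
  → r_3 = 1.2837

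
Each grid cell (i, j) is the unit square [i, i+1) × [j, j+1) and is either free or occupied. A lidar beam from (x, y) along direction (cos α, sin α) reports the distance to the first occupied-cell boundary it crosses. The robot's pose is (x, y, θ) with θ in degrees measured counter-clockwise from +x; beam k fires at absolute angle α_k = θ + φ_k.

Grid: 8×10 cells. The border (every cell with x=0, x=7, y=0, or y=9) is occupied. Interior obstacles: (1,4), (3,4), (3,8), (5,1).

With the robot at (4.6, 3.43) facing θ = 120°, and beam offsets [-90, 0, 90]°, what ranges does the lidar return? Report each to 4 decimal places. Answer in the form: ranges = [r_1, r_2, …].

ranges = [2.7713, 1.2000, 4.1569]

beam 1: φ=-90°, α=30°
  cosα=0.8660 sinα=0.5000 | (4,3) | tMaxX 0.4619 tMaxY 1.1400 | tΔX 1.1547 tΔY 2.0000
    t=0.4619 [x] (5,3)
    t=1.1400 [y] (5,4)
    t=1.6166 [x] (6,4)
    t=2.7713 [x] (7,4) — stop
  → r_1 = 2.7713
beam 2: φ=0°, α=120°
  cosα=-0.5000 sinα=0.8660 | (4,3) | tMaxX 1.2000 tMaxY 0.6582 | tΔX 2.0000 tΔY 1.1547
    t=0.6582 [y] (4,4)
    t=1.2000 [x] (3,4) — stop
  → r_2 = 1.2000
beam 3: φ=90°, α=210°
  cosα=-0.8660 sinα=-0.5000 | (4,3) | tMaxX 0.6928 tMaxY 0.8600 | tΔX 1.1547 tΔY 2.0000
    t=0.6928 [x] (3,3)
    t=0.8600 [y] (3,2)
    t=1.8475 [x] (2,2)
    t=2.8600 [y] (2,1)
    t=3.0022 [x] (1,1)
    t=4.1569 [x] (0,1) — stop
  → r_3 = 4.1569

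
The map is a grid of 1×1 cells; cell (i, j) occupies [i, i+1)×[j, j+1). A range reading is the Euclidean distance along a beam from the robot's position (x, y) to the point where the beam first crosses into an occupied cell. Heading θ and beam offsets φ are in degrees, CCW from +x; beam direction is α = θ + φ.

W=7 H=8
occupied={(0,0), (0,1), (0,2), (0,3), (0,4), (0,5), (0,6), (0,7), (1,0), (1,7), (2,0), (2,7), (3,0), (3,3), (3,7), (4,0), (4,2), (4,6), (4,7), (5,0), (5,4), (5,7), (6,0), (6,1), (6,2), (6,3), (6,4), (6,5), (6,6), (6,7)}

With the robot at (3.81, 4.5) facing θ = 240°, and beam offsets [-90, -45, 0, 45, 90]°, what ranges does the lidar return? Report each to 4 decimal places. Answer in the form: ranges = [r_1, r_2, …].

beam 1: φ=-90°, α=150°
  direction (-0.8660, 0.5000); cell (3,4); t to first gridline: x 0.9353, y 1.0000 (then +1.1547 / +2.0000)
    (2,4) via x @ 0.9353
    (2,5) via y @ 1.0000
    (1,5) via x @ 2.0900
    (1,6) via y @ 3.0000
    (0,6) via x @ 3.2447  # hit
  → r_1 = 3.2447
beam 2: φ=-45°, α=195°
  direction (-0.9659, -0.2588); cell (3,4); t to first gridline: x 0.8386, y 1.9319 (then +1.0353 / +3.8637)
    (2,4) via x @ 0.8386
    (1,4) via x @ 1.8738
    (1,3) via y @ 1.9319
    (0,3) via x @ 2.9091  # hit
  → r_2 = 2.9091
beam 3: φ=0°, α=240°
  direction (-0.5000, -0.8660); cell (3,4); t to first gridline: x 1.6200, y 0.5774 (then +2.0000 / +1.1547)
    (3,3) via y @ 0.5774  # hit
  → r_3 = 0.5774
beam 4: φ=45°, α=285°
  direction (0.2588, -0.9659); cell (3,4); t to first gridline: x 0.7341, y 0.5176 (then +3.8637 / +1.0353)
    (3,3) via y @ 0.5176  # hit
  → r_4 = 0.5176
beam 5: φ=90°, α=330°
  direction (0.8660, -0.5000); cell (3,4); t to first gridline: x 0.2194, y 1.0000 (then +1.1547 / +2.0000)
    (4,4) via x @ 0.2194
    (4,3) via y @ 1.0000
    (5,3) via x @ 1.3741
    (6,3) via x @ 2.5288  # hit
  → r_5 = 2.5288

ranges = [3.2447, 2.9091, 0.5774, 0.5176, 2.5288]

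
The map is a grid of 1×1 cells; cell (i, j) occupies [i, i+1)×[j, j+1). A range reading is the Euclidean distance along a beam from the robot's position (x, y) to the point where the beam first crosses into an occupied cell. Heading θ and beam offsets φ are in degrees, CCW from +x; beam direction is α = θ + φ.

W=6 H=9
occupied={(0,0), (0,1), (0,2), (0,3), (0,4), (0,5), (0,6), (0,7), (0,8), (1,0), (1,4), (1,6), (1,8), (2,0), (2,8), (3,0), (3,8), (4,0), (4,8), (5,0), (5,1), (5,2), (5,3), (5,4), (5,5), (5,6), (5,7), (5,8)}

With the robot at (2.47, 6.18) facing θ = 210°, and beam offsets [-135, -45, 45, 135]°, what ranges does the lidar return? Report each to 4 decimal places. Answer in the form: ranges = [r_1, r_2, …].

beam 1: φ=-135°, α=75°
  d=(0.2588,0.9659)  start (2,6)  tX=2.0478 tY=0.8489  stride 1/|dx|=3.8637 1/|dy|=1.0353
    cross y-line → (2,7), t=0.8489
    cross y-line → (2,8), t=1.8842 (wall)
  → r_1 = 1.8842
beam 2: φ=-45°, α=165°
  d=(-0.9659,0.2588)  start (2,6)  tX=0.4866 tY=3.1682  stride 1/|dx|=1.0353 1/|dy|=3.8637
    cross x-line → (1,6), t=0.4866 (wall)
  → r_2 = 0.4866
beam 3: φ=45°, α=255°
  d=(-0.2588,-0.9659)  start (2,6)  tX=1.8159 tY=0.1863  stride 1/|dx|=3.8637 1/|dy|=1.0353
    cross y-line → (2,5), t=0.1863
    cross y-line → (2,4), t=1.2216
    cross x-line → (1,4), t=1.8159 (wall)
  → r_3 = 1.8159
beam 4: φ=135°, α=345°
  d=(0.9659,-0.2588)  start (2,6)  tX=0.5487 tY=0.6955  stride 1/|dx|=1.0353 1/|dy|=3.8637
    cross x-line → (3,6), t=0.5487
    cross y-line → (3,5), t=0.6955
    cross x-line → (4,5), t=1.5840
    cross x-line → (5,5), t=2.6192 (wall)
  → r_4 = 2.6192

ranges = [1.8842, 0.4866, 1.8159, 2.6192]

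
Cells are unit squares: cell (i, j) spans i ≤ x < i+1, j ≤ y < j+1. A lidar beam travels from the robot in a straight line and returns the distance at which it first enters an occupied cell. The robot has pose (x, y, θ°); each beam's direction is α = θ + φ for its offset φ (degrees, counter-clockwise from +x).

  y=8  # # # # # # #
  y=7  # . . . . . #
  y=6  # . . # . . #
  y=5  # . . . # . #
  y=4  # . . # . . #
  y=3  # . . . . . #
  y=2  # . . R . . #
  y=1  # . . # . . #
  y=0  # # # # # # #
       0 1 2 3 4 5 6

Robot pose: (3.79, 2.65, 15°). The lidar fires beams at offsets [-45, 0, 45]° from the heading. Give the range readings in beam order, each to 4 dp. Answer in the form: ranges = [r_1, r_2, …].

ranges = [2.5519, 2.2880, 4.4200]

beam 1: φ=-45°, α=330°
  d=(0.8660,-0.5000)  start (3,2)  tX=0.2425 tY=1.3000  stride 1/|dx|=1.1547 1/|dy|=2.0000
    cross x-line → (4,2), t=0.2425
    cross y-line → (4,1), t=1.3000
    cross x-line → (5,1), t=1.3972
    cross x-line → (6,1), t=2.5519 (wall)
  → r_1 = 2.5519
beam 2: φ=0°, α=15°
  d=(0.9659,0.2588)  start (3,2)  tX=0.2174 tY=1.3523  stride 1/|dx|=1.0353 1/|dy|=3.8637
    cross x-line → (4,2), t=0.2174
    cross x-line → (5,2), t=1.2527
    cross y-line → (5,3), t=1.3523
    cross x-line → (6,3), t=2.2880 (wall)
  → r_2 = 2.2880
beam 3: φ=45°, α=60°
  d=(0.5000,0.8660)  start (3,2)  tX=0.4200 tY=0.4041  stride 1/|dx|=2.0000 1/|dy|=1.1547
    cross y-line → (3,3), t=0.4041
    cross x-line → (4,3), t=0.4200
    cross y-line → (4,4), t=1.5588
    cross x-line → (5,4), t=2.4200
    cross y-line → (5,5), t=2.7135
    cross y-line → (5,6), t=3.8682
    cross x-line → (6,6), t=4.4200 (wall)
  → r_3 = 4.4200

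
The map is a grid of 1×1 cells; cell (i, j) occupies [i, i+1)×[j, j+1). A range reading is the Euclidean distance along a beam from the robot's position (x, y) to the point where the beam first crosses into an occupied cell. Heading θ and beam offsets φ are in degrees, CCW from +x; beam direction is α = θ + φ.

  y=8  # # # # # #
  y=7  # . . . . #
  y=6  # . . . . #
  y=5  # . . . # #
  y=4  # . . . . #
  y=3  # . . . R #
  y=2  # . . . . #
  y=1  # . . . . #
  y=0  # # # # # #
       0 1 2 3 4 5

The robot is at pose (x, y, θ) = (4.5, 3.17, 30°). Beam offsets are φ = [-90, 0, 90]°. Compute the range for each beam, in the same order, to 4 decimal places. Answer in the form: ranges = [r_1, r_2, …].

ranges = [1.0000, 0.5774, 5.5772]

beam 1: φ=-90°, α=300°
  direction (0.5000, -0.8660); cell (4,3); t to first gridline: x 1.0000, y 0.1963 (then +2.0000 / +1.1547)
    (4,2) via y @ 0.1963
    (5,2) via x @ 1.0000  # hit
  → r_1 = 1.0000
beam 2: φ=0°, α=30°
  direction (0.8660, 0.5000); cell (4,3); t to first gridline: x 0.5774, y 1.6600 (then +1.1547 / +2.0000)
    (5,3) via x @ 0.5774  # hit
  → r_2 = 0.5774
beam 3: φ=90°, α=120°
  direction (-0.5000, 0.8660); cell (4,3); t to first gridline: x 1.0000, y 0.9584 (then +2.0000 / +1.1547)
    (4,4) via y @ 0.9584
    (3,4) via x @ 1.0000
    (3,5) via y @ 2.1131
    (2,5) via x @ 3.0000
    (2,6) via y @ 3.2678
    (2,7) via y @ 4.4225
    (1,7) via x @ 5.0000
    (1,8) via y @ 5.5772  # hit
  → r_3 = 5.5772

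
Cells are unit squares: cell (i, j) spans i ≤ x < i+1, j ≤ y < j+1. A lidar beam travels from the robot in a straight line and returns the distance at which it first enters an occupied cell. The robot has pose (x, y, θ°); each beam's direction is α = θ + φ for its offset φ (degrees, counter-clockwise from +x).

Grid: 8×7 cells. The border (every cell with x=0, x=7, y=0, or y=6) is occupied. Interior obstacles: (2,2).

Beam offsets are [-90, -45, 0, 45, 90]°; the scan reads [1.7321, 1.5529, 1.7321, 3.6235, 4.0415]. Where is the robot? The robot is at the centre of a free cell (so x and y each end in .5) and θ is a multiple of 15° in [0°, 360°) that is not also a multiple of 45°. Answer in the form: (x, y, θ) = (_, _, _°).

(x, y, θ) = (5.5, 2.5, 30°)

Enumerate (i+0.5, j+0.5, θ) over the 29 free cells and 16 admissible headings. For each, cast all 5 beams and compare to the given ranges.
  (4.5, 2.5, 15°): beam 1 = 1.5529 ≠ 1.7321 ✗
  (3.5, 3.5, 60°): beam 1 = 4.0415 ≠ 1.7321 ✗
  (4.5, 3.5, 150°): beam 1 = 2.8868 ≠ 1.7321 ✗
  …
  (5.5, 2.5, 30°): r_1=1.7321, r_2=1.5529, r_3=1.7321, r_4=3.6235, r_5=4.0415 — all match ✓
No second candidate reproduces the full scan.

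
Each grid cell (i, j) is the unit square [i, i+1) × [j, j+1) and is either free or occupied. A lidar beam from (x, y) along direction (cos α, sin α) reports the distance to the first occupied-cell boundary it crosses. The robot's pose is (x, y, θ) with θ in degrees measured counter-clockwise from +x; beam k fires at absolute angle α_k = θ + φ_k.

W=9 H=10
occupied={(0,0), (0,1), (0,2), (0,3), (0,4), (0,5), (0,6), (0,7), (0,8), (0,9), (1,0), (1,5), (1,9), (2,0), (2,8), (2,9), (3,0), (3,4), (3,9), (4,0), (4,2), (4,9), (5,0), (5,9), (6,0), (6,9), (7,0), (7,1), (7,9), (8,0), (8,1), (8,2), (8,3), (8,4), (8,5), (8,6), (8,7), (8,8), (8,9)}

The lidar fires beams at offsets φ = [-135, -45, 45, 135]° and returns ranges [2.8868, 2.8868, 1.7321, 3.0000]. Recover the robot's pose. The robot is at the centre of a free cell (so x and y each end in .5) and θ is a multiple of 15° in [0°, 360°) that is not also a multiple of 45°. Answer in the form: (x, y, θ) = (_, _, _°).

Candidates: 51 free-cell centres × 16 headings = 816 poses. Raycast each; keep the one whose scan matches to 4 dp.
  (4.5, 8.5, 330°): beam 1 = 1.5529 ≠ 2.8868 ✗
  (5.5, 6.5, 60°): beam 1 = 5.6940 ≠ 2.8868 ✗
  (3.5, 3.5, 60°): beam 1 = 2.5882 ≠ 2.8868 ✗
  (3.5, 7.5, 345°): beam 2 = 7.0000 ≠ 2.8868 ✗
  (4.5, 7.5, 255°): beam 1 = 1.7321 ≠ 2.8868 ✗
  …
  (6.5, 3.5, 285°): r_1=2.8868, r_2=2.8868, r_3=1.7321, r_4=3.0000 — all match ✓
No second candidate reproduces the full scan.

(x, y, θ) = (6.5, 3.5, 285°)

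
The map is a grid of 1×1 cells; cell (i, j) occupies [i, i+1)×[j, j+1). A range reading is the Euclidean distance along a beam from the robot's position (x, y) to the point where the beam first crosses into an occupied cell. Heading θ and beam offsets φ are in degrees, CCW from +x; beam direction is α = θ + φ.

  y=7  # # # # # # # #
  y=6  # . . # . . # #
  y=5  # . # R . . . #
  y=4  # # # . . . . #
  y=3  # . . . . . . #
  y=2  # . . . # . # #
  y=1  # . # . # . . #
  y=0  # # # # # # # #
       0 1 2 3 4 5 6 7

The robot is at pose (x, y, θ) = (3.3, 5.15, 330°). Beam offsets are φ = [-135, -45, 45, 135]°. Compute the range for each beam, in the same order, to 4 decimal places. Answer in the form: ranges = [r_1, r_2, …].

ranges = [0.3106, 2.7046, 3.2841, 0.8800]

beam 1: φ=-135°, α=195°
  d=(-0.9659,-0.2588)  start (3,5)  tX=0.3106 tY=0.5796  stride 1/|dx|=1.0353 1/|dy|=3.8637
    cross x-line → (2,5), t=0.3106 (wall)
  → r_1 = 0.3106
beam 2: φ=-45°, α=285°
  d=(0.2588,-0.9659)  start (3,5)  tX=2.7046 tY=0.1553  stride 1/|dx|=3.8637 1/|dy|=1.0353
    cross y-line → (3,4), t=0.1553
    cross y-line → (3,3), t=1.1906
    cross y-line → (3,2), t=2.2258
    cross x-line → (4,2), t=2.7046 (wall)
  → r_2 = 2.7046
beam 3: φ=45°, α=15°
  d=(0.9659,0.2588)  start (3,5)  tX=0.7247 tY=3.2841  stride 1/|dx|=1.0353 1/|dy|=3.8637
    cross x-line → (4,5), t=0.7247
    cross x-line → (5,5), t=1.7600
    cross x-line → (6,5), t=2.7952
    cross y-line → (6,6), t=3.2841 (wall)
  → r_3 = 3.2841
beam 4: φ=135°, α=105°
  d=(-0.2588,0.9659)  start (3,5)  tX=1.1591 tY=0.8800  stride 1/|dx|=3.8637 1/|dy|=1.0353
    cross y-line → (3,6), t=0.8800 (wall)
  → r_4 = 0.8800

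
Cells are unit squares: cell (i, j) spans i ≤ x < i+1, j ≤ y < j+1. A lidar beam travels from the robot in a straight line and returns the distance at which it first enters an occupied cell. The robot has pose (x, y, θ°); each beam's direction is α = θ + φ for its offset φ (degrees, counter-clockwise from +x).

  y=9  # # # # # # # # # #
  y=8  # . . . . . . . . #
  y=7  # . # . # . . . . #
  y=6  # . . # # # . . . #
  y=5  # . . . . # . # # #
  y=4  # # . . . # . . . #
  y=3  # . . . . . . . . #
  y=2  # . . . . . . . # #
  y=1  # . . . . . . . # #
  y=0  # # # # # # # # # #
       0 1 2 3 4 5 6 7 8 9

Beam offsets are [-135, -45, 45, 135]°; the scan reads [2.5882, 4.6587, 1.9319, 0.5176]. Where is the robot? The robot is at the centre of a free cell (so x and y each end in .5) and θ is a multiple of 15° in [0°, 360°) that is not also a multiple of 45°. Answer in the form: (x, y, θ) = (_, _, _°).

(x, y, θ) = (5.5, 1.5, 150°)

The pose lattice has 52·16 = 832 candidates. Test each by forward raycasting.
  (1.5, 8.5, 30°): beam 1 = 1.9319 ≠ 2.5882 ✗
  (4.5, 5.5, 195°): beam 1 = 0.5774 ≠ 2.5882 ✗
  (7.5, 1.5, 165°): beam 1 = 0.5774 ≠ 2.5882 ✗
  …
  (5.5, 1.5, 150°): r_1=2.5882, r_2=4.6587, r_3=1.9319, r_4=0.5176 — all match ✓
Unique over the lattice → pose = (5.5, 1.5, 150°).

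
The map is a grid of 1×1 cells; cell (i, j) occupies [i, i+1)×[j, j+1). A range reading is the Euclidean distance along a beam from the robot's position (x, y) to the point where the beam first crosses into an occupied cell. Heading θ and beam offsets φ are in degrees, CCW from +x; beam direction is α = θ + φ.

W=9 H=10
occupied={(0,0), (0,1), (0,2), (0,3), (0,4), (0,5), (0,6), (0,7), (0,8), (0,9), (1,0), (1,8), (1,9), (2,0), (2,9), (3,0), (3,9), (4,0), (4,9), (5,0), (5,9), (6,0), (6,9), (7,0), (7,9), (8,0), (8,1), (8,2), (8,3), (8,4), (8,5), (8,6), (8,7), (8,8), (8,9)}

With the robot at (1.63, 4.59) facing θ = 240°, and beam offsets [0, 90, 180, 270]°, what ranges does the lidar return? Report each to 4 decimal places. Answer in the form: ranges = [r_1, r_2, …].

ranges = [1.2600, 7.1800, 5.0922, 0.7275]

beam 1: φ=0°, α=240°
  cosα=-0.5000 sinα=-0.8660 | (1,4) | tMaxX 1.2600 tMaxY 0.6813 | tΔX 2.0000 tΔY 1.1547
    t=0.6813 [y] (1,3)
    t=1.2600 [x] (0,3) — stop
  → r_1 = 1.2600
beam 2: φ=90°, α=330°
  cosα=0.8660 sinα=-0.5000 | (1,4) | tMaxX 0.4272 tMaxY 1.1800 | tΔX 1.1547 tΔY 2.0000
    t=0.4272 [x] (2,4)
    t=1.1800 [y] (2,3)
    t=1.5819 [x] (3,3)
    t=2.7366 [x] (4,3)
    t=3.1800 [y] (4,2)
    t=3.8913 [x] (5,2)
    t=5.0460 [x] (6,2)
    t=5.1800 [y] (6,1)
    t=6.2007 [x] (7,1)
    t=7.1800 [y] (7,0) — stop
  → r_2 = 7.1800
beam 3: φ=180°, α=60°
  cosα=0.5000 sinα=0.8660 | (1,4) | tMaxX 0.7400 tMaxY 0.4734 | tΔX 2.0000 tΔY 1.1547
    t=0.4734 [y] (1,5)
    t=0.7400 [x] (2,5)
    t=1.6281 [y] (2,6)
    t=2.7400 [x] (3,6)
    t=2.7828 [y] (3,7)
    t=3.9375 [y] (3,8)
    t=4.7400 [x] (4,8)
    t=5.0922 [y] (4,9) — stop
  → r_3 = 5.0922
beam 4: φ=270°, α=150°
  cosα=-0.8660 sinα=0.5000 | (1,4) | tMaxX 0.7275 tMaxY 0.8200 | tΔX 1.1547 tΔY 2.0000
    t=0.7275 [x] (0,4) — stop
  → r_4 = 0.7275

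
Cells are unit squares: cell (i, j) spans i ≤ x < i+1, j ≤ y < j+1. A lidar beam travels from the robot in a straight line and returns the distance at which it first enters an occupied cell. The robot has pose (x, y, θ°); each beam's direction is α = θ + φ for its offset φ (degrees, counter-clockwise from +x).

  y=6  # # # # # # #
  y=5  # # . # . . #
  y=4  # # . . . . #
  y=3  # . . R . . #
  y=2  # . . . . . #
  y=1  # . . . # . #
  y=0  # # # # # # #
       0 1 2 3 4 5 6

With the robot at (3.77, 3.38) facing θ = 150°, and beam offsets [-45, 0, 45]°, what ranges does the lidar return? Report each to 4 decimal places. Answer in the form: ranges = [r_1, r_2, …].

beam 1: φ=-45°, α=105°
  direction (-0.2588, 0.9659); cell (3,3); t to first gridline: x 2.9751, y 0.6419 (then +3.8637 / +1.0353)
    (3,4) via y @ 0.6419
    (3,5) via y @ 1.6771  # hit
  → r_1 = 1.6771
beam 2: φ=0°, α=150°
  direction (-0.8660, 0.5000); cell (3,3); t to first gridline: x 0.8891, y 1.2400 (then +1.1547 / +2.0000)
    (2,3) via x @ 0.8891
    (2,4) via y @ 1.2400
    (1,4) via x @ 2.0438  # hit
  → r_2 = 2.0438
beam 3: φ=45°, α=195°
  direction (-0.9659, -0.2588); cell (3,3); t to first gridline: x 0.7972, y 1.4682 (then +1.0353 / +3.8637)
    (2,3) via x @ 0.7972
    (2,2) via y @ 1.4682
    (1,2) via x @ 1.8324
    (0,2) via x @ 2.8677  # hit
  → r_3 = 2.8677

ranges = [1.6771, 2.0438, 2.8677]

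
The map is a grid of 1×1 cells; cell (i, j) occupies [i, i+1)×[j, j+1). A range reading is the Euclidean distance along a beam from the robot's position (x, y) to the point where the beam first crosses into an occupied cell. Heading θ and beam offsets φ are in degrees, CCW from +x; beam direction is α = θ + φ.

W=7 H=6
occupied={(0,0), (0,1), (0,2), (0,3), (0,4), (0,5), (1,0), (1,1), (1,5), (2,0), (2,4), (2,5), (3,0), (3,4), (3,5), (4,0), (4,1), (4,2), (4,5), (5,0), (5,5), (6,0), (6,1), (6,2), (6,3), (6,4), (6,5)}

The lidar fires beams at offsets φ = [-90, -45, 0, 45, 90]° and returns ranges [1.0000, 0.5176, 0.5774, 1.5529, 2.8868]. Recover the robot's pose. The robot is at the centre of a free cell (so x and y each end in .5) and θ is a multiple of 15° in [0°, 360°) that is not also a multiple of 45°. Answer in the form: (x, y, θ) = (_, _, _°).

The pose lattice has 15·16 = 240 candidates. Test each by forward raycasting.
  (5.5, 1.5, 165°): beam 1 = 1.9319 ≠ 1.0000 ✗
  (1.5, 2.5, 345°): beam 1 = 0.5176 ≠ 1.0000 ✗
  (2.5, 2.5, 60°): beam 1 = 1.7321 ≠ 1.0000 ✗
  (2.5, 1.5, 15°): beam 1 = 0.5176 ≠ 1.0000 ✗
  …
  (1.5, 3.5, 210°): r_1=1.0000, r_2=0.5176, r_3=0.5774, r_4=1.5529, r_5=2.8868 — all match ✓
Unique over the lattice → pose = (1.5, 3.5, 210°).

(x, y, θ) = (1.5, 3.5, 210°)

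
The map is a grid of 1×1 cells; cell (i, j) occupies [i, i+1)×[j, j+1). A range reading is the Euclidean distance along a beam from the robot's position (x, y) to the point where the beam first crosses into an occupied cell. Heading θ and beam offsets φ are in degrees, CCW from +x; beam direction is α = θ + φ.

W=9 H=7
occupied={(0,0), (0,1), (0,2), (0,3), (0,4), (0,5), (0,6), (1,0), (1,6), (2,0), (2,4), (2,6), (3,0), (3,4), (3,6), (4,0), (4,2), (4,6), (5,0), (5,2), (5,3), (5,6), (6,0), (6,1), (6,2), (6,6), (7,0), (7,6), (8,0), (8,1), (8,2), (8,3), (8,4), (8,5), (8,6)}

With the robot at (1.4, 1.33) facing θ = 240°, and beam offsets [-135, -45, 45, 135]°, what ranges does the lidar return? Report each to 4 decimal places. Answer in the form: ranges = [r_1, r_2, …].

ranges = [1.5455, 0.4141, 0.3416, 2.6917]

beam 1: φ=-135°, α=105°
  dir = (cos 105°, sin 105°) = (-0.2588, 0.9659); from cell (1,1)
  next x-line at t=1.5455, next y-line at t=0.6936; Δt_x=3.8637, Δt_y=1.0353
    y: enter (1,2) at t=0.6936
    x: enter (0,2) at t=1.5455 ← occupied
  → r_1 = 1.5455
beam 2: φ=-45°, α=195°
  dir = (cos 195°, sin 195°) = (-0.9659, -0.2588); from cell (1,1)
  next x-line at t=0.4141, next y-line at t=1.2750; Δt_x=1.0353, Δt_y=3.8637
    x: enter (0,1) at t=0.4141 ← occupied
  → r_2 = 0.4141
beam 3: φ=45°, α=285°
  dir = (cos 285°, sin 285°) = (0.2588, -0.9659); from cell (1,1)
  next x-line at t=2.3182, next y-line at t=0.3416; Δt_x=3.8637, Δt_y=1.0353
    y: enter (1,0) at t=0.3416 ← occupied
  → r_3 = 0.3416
beam 4: φ=135°, α=15°
  dir = (cos 15°, sin 15°) = (0.9659, 0.2588); from cell (1,1)
  next x-line at t=0.6212, next y-line at t=2.5887; Δt_x=1.0353, Δt_y=3.8637
    x: enter (2,1) at t=0.6212
    x: enter (3,1) at t=1.6564
    y: enter (3,2) at t=2.5887
    x: enter (4,2) at t=2.6917 ← occupied
  → r_4 = 2.6917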